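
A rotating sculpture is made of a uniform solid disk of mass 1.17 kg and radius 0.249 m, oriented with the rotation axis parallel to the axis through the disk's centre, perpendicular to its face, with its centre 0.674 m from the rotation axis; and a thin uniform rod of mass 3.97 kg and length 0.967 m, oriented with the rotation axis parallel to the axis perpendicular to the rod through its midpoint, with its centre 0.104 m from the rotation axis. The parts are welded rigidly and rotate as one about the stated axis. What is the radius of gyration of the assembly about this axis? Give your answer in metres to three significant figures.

Solid disk: I_cm = (1/2)MR² = (1/2)(1.17)(0.249)² = 0.036271 kg m^2; centre at d = 0.674 m, so I = I_cm + Md² gives I = 0.036271 + (1.17)(0.674)² = 0.56777 kg m^2.
Thin rod: I_cm = (1/12)ML² = (1/12)(3.97)(0.967)² = 0.30936 kg m^2; centre at d = 0.104 m, so I = I_cm + Md² gives I = 0.30936 + (3.97)(0.104)² = 0.3523 kg m^2.
Total I = 0.92007 kg m^2; total mass M = 5.14 kg.
k = √(I/M) = √(0.92007/5.14) = 0.42309 m.

0.423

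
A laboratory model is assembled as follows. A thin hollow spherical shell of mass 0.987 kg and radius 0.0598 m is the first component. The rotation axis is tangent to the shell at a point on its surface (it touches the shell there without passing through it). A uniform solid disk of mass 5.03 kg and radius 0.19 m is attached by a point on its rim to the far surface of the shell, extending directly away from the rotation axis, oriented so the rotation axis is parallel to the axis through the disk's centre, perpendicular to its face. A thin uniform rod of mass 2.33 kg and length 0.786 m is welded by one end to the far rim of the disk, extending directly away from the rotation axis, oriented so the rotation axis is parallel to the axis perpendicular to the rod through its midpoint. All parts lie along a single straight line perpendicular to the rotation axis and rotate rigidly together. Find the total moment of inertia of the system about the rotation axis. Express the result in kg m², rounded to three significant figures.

2.56

Spherical shell: I_cm = (2/3)MR² = (2/3)(0.987)(0.0598)² = 0.002353 kg m²; centre at d = 0.0598 m, so the parallel axis theorem gives I = 0.002353 + (0.987)(0.0598)² = 0.0058826 kg m².
Solid disk: I_cm = (1/2)MR² = (1/2)(5.03)(0.19)² = 0.090792 kg m²; centre at d = 0.0598 + 0.0598 + 0.19 = 0.3096 m, so the parallel axis theorem gives I = 0.090792 + (5.03)(0.3096)² = 0.57293 kg m².
Thin rod: I_cm = (1/12)ML² = (1/12)(2.33)(0.786)² = 0.11996 kg m²; centre at d = 0.0598 + 0.0598 + 0.19 + 0.19 + 0.393 = 0.8926 m, so the parallel axis theorem gives I = 0.11996 + (2.33)(0.8926)² = 1.9763 kg m².
Total I = 0.0058826 + 0.57293 + 1.9763 = 2.5552 kg m².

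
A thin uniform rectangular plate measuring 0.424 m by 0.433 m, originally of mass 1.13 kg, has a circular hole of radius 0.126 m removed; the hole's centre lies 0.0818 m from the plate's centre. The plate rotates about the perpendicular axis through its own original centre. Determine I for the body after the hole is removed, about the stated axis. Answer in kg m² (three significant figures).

0.0301

Unpierced body about its centre: I₀ = (1/12)M(a²+b²) = (1/12)(1.13)[(0.424)² + (0.433)²] = 0.034584 kg m².
The removed disk has mass m = M·πr²/(ab) = (1.13)·π(0.126)²/(0.424·0.433) = 0.30698 kg (same uniform areal density).
Its moment of inertia about the rotation axis (parallel-axis theorem): I_hole = (1/2)mr² + md² = (1/2)(0.30698)(0.126)² + (0.30698)(0.0818)² = 0.0044909 kg m².
Treating the hole as negative mass, I = I₀ − I_hole = 0.034584 − 0.0044909 = 0.030093 kg m².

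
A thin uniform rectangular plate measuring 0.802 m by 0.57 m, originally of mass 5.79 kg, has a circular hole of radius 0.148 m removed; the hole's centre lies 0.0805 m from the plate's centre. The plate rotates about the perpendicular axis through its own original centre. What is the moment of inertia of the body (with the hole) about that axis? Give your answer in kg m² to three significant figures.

0.452

Unpierced body about its centre: I₀ = (1/12)M(a²+b²) = (1/12)(5.79)[(0.802)² + (0.57)²] = 0.46711 kg m².
The removed disk has mass m = M·πr²/(ab) = (5.79)·π(0.148)²/(0.802·0.57) = 0.87157 kg (same uniform areal density).
Its moment of inertia about the rotation axis (parallel-axis theorem): I_hole = (1/2)mr² + md² = (1/2)(0.87157)(0.148)² + (0.87157)(0.0805)² = 0.015193 kg m².
Treating the hole as negative mass, I = I₀ − I_hole = 0.46711 − 0.015193 = 0.45192 kg m².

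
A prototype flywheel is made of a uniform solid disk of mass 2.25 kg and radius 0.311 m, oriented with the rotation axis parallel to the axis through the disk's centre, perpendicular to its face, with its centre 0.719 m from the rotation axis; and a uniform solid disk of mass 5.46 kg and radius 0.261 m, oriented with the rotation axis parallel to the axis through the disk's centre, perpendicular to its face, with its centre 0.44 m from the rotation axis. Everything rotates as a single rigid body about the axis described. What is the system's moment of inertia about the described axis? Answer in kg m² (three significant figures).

Solid disk: I_cm = (1/2)MR² = (1/2)(2.25)(0.311)² = 0.10881 kg m²; centre at d = 0.719 m, so the parallel axis theorem gives I = 0.10881 + (2.25)(0.719)² = 1.272 kg m².
Solid disk: I_cm = (1/2)MR² = (1/2)(5.46)(0.261)² = 0.18597 kg m²; centre at d = 0.44 m, so the parallel axis theorem gives I = 0.18597 + (5.46)(0.44)² = 1.243 kg m².
Total I = 1.272 + 1.243 = 2.515 kg m².

2.51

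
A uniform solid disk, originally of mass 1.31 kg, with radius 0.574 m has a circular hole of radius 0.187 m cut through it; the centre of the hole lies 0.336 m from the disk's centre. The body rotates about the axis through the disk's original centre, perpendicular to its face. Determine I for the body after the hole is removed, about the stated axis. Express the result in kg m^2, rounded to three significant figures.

Unpierced body about its centre: I₀ = (1/2)MR² = (1/2)(1.31)(0.574)² = 0.21581 kg m^2.
The removed disk has mass m = M·(r/R)² = (1.31)(0.187/0.574)² = 0.13904 kg (same uniform areal density).
Its moment of inertia about the rotation axis (parallel-axis theorem): I_hole = (1/2)mr² + md² = (1/2)(0.13904)(0.187)² + (0.13904)(0.336)² = 0.018128 kg m^2.
Treating the hole as negative mass, I = I₀ − I_hole = 0.21581 − 0.018128 = 0.19768 kg m^2.

0.198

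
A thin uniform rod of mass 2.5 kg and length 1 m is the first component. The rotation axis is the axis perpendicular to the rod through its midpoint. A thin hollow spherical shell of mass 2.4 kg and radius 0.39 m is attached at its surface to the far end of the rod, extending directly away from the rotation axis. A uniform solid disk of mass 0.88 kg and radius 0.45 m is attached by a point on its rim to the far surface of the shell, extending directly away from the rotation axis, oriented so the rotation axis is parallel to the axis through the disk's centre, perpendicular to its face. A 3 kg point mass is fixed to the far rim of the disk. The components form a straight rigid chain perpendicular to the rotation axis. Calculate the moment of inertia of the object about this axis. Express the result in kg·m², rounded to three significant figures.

Thin rod: I_cm = (1/12)ML² = (1/12)(2.5)(1)² = 0.20833 kg·m²; axis through the centre, so I = 0.20833 kg·m².
Spherical shell: I_cm = (2/3)MR² = (2/3)(2.4)(0.39)² = 0.24336 kg·m²; centre at d = 0.5 + 0.39 = 0.89 m, so the parallel axis theorem gives I = 0.24336 + (2.4)(0.89)² = 2.1444 kg·m².
Solid disk: I_cm = (1/2)MR² = (1/2)(0.88)(0.45)² = 0.0891 kg·m²; centre at d = 0.5 + 0.39 + 0.39 + 0.45 = 1.73 m, so the parallel axis theorem gives I = 0.0891 + (0.88)(1.73)² = 2.7229 kg·m².
Point mass: I_cm = 0; centre at d = 0.5 + 0.39 + 0.39 + 0.45 + 0.45 = 2.18 m, so the parallel axis theorem gives I = 0 + (3)(2.18)² = 14.257 kg·m².
Total I = 0.20833 + 2.1444 + 2.7229 + 14.257 = 19.333 kg·m².

19.3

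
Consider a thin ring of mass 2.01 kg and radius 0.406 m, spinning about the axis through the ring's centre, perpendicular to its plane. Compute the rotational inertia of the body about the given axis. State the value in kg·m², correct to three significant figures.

I_cm = MR² = (2.01)(0.406)² = 0.33132 kg·m²; axis through the centre, so I = 0.33132 kg·m².

0.331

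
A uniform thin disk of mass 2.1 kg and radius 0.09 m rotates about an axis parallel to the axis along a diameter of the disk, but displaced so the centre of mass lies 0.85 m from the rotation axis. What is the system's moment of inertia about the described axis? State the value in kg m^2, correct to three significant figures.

I_cm = (1/4)MR² = (1/4)(2.1)(0.09)² = 0.0042525 kg m^2; centre at d = 0.85 m, so I = I_cm + Md² gives I = 0.0042525 + (2.1)(0.85)² = 1.5215 kg m^2.

1.52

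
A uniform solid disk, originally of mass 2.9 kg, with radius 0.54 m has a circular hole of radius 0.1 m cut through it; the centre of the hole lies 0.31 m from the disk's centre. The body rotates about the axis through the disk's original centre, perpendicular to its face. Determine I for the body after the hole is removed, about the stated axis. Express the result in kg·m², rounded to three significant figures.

Unpierced body about its centre: I₀ = (1/2)MR² = (1/2)(2.9)(0.54)² = 0.42282 kg·m².
The removed disk has mass m = M·(r/R)² = (2.9)(0.1/0.54)² = 0.099451 kg (same uniform areal density).
Its moment of inertia about the rotation axis (parallel-axis theorem): I_hole = (1/2)mr² + md² = (1/2)(0.099451)(0.1)² + (0.099451)(0.31)² = 0.010055 kg·m².
Treating the hole as negative mass, I = I₀ − I_hole = 0.42282 − 0.010055 = 0.41277 kg·m².

0.413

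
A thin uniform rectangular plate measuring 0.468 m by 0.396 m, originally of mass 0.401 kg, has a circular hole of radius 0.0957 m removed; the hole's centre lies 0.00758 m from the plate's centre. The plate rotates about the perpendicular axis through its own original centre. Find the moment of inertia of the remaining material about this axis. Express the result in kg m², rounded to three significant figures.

0.0123

Unpierced body about its centre: I₀ = (1/12)M(a²+b²) = (1/12)(0.401)[(0.468)² + (0.396)²] = 0.012559 kg m².
The removed disk has mass m = M·πr²/(ab) = (0.401)·π(0.0957)²/(0.468·0.396) = 0.062255 kg (same uniform areal density).
Its moment of inertia about the rotation axis (parallel-axis theorem): I_hole = (1/2)mr² + md² = (1/2)(0.062255)(0.0957)² + (0.062255)(0.00758)² = 0.00028866 kg m².
Treating the hole as negative mass, I = I₀ − I_hole = 0.012559 − 0.00028866 = 0.012271 kg m².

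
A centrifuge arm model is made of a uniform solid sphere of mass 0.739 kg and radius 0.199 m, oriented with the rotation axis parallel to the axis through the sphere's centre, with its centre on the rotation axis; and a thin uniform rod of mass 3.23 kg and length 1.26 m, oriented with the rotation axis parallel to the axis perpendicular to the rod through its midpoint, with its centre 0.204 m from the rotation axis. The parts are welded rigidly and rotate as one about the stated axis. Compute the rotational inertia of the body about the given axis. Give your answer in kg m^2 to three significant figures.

0.573

Solid sphere: I_cm = (2/5)MR² = (2/5)(0.739)(0.199)² = 0.011706 kg m^2; axis through the centre, so I = 0.011706 kg m^2.
Thin rod: I_cm = (1/12)ML² = (1/12)(3.23)(1.26)² = 0.42733 kg m^2; centre at d = 0.204 m, so the parallel axis theorem gives I = 0.42733 + (3.23)(0.204)² = 0.56175 kg m^2.
Total I = 0.011706 + 0.56175 = 0.57345 kg m^2.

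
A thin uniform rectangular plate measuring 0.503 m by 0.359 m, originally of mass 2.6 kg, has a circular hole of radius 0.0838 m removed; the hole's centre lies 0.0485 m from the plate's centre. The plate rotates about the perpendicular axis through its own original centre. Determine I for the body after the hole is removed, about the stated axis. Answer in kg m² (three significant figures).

Unpierced body about its centre: I₀ = (1/12)M(a²+b²) = (1/12)(2.6)[(0.503)² + (0.359)²] = 0.082743 kg m².
The removed disk has mass m = M·πr²/(ab) = (2.6)·π(0.0838)²/(0.503·0.359) = 0.31765 kg (same uniform areal density).
Its moment of inertia about the rotation axis (parallel-axis theorem): I_hole = (1/2)mr² + md² = (1/2)(0.31765)(0.0838)² + (0.31765)(0.0485)² = 0.0018625 kg m².
Treating the hole as negative mass, I = I₀ − I_hole = 0.082743 − 0.0018625 = 0.08088 kg m².

0.0809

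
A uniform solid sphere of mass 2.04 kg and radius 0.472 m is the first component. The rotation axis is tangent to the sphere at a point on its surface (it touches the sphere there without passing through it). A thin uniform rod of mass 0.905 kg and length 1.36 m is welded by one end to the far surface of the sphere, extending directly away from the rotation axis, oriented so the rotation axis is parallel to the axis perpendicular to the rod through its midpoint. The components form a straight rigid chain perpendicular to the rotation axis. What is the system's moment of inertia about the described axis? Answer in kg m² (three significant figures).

3.16

Solid sphere: I_cm = (2/5)MR² = (2/5)(2.04)(0.472)² = 0.18179 kg m²; centre at d = 0.472 m, so I = I_cm + Md² gives I = 0.18179 + (2.04)(0.472)² = 0.63627 kg m².
Thin rod: I_cm = (1/12)ML² = (1/12)(0.905)(1.36)² = 0.13949 kg m²; centre at d = 0.472 + 0.472 + 0.68 = 1.624 m, so I = I_cm + Md² gives I = 0.13949 + (0.905)(1.624)² = 2.5263 kg m².
Total I = 0.63627 + 2.5263 = 3.1626 kg m².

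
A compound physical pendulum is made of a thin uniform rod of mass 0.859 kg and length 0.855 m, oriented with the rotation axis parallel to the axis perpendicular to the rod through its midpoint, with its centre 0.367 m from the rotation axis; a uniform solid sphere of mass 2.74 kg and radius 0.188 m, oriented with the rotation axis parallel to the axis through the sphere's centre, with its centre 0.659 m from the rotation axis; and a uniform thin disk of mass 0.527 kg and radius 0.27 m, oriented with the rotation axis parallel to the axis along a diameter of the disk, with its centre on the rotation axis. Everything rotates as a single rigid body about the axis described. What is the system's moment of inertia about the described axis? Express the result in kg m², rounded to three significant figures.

1.41

Thin rod: I_cm = (1/12)ML² = (1/12)(0.859)(0.855)² = 0.052329 kg m²; centre at d = 0.367 m, so the parallel axis theorem gives I = 0.052329 + (0.859)(0.367)² = 0.16803 kg m².
Solid sphere: I_cm = (2/5)MR² = (2/5)(2.74)(0.188)² = 0.038737 kg m²; centre at d = 0.659 m, so the parallel axis theorem gives I = 0.038737 + (2.74)(0.659)² = 1.2287 kg m².
Thin disk: I_cm = (1/4)MR² = (1/4)(0.527)(0.27)² = 0.0096046 kg m²; axis through the centre, so I = 0.0096046 kg m².
Total I = 0.16803 + 1.2287 + 0.0096046 = 1.4063 kg m².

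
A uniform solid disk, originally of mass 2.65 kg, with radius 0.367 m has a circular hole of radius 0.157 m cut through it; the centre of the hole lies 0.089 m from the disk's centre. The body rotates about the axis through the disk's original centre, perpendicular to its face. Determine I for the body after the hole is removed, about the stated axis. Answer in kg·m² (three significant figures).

Unpierced body about its centre: I₀ = (1/2)MR² = (1/2)(2.65)(0.367)² = 0.17846 kg·m².
The removed disk has mass m = M·(r/R)² = (2.65)(0.157/0.367)² = 0.48497 kg (same uniform areal density).
Its moment of inertia about the rotation axis (parallel-axis theorem): I_hole = (1/2)mr² + md² = (1/2)(0.48497)(0.157)² + (0.48497)(0.089)² = 0.0098184 kg·m².
Treating the hole as negative mass, I = I₀ − I_hole = 0.17846 − 0.0098184 = 0.16864 kg·m².

0.169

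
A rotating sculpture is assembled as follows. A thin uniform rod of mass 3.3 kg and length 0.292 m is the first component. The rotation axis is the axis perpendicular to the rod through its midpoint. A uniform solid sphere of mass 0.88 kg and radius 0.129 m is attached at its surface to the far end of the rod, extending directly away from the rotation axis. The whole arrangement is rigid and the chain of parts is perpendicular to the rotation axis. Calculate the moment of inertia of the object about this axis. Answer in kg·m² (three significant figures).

0.0959

Thin rod: I_cm = (1/12)ML² = (1/12)(3.3)(0.292)² = 0.023448 kg·m²; axis through the centre, so I = 0.023448 kg·m².
Solid sphere: I_cm = (2/5)MR² = (2/5)(0.88)(0.129)² = 0.0058576 kg·m²; centre at d = 0.146 + 0.129 = 0.275 m, so I = I_cm + Md² gives I = 0.0058576 + (0.88)(0.275)² = 0.072408 kg·m².
Total I = 0.023448 + 0.072408 = 0.095855 kg·m².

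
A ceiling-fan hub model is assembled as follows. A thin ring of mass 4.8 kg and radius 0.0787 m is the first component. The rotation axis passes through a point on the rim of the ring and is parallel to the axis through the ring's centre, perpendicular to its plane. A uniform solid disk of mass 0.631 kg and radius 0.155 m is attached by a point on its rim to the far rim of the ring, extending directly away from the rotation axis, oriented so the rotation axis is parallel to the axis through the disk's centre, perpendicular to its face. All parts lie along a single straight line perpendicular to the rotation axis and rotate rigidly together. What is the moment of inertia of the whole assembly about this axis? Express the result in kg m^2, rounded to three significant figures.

Thin ring: I_cm = MR² = (4.8)(0.0787)² = 0.02973 kg m^2; centre at d = 0.0787 m, so the parallel axis theorem gives I = 0.02973 + (4.8)(0.0787)² = 0.059459 kg m^2.
Solid disk: I_cm = (1/2)MR² = (1/2)(0.631)(0.155)² = 0.0075799 kg m^2; centre at d = 0.0787 + 0.0787 + 0.155 = 0.3124 m, so the parallel axis theorem gives I = 0.0075799 + (0.631)(0.3124)² = 0.069162 kg m^2.
Total I = 0.059459 + 0.069162 = 0.12862 kg m^2.

0.129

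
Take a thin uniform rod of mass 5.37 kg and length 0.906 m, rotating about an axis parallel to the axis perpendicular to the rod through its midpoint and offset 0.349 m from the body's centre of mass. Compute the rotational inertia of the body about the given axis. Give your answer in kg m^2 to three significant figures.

I_cm = (1/12)ML² = (1/12)(5.37)(0.906)² = 0.36732 kg m^2; centre at d = 0.349 m, so the parallel axis theorem gives I = 0.36732 + (5.37)(0.349)² = 1.0214 kg m^2.

1.02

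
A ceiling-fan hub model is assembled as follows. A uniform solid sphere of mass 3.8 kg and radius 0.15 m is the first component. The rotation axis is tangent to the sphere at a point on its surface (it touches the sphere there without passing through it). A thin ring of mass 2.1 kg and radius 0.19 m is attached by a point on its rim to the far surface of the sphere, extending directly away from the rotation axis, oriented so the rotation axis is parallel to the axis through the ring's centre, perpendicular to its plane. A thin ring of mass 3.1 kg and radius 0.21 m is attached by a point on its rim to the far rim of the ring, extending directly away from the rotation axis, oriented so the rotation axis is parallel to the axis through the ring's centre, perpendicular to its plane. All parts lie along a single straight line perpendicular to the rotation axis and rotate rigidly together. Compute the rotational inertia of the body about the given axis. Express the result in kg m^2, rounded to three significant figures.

Solid sphere: I_cm = (2/5)MR² = (2/5)(3.8)(0.15)² = 0.0342 kg m^2; centre at d = 0.15 m, so the parallel axis theorem gives I = 0.0342 + (3.8)(0.15)² = 0.1197 kg m^2.
Thin ring: I_cm = MR² = (2.1)(0.19)² = 0.07581 kg m^2; centre at d = 0.15 + 0.15 + 0.19 = 0.49 m, so the parallel axis theorem gives I = 0.07581 + (2.1)(0.49)² = 0.58002 kg m^2.
Thin ring: I_cm = MR² = (3.1)(0.21)² = 0.13671 kg m^2; centre at d = 0.15 + 0.15 + 0.19 + 0.19 + 0.21 = 0.89 m, so the parallel axis theorem gives I = 0.13671 + (3.1)(0.89)² = 2.5922 kg m^2.
Total I = 0.1197 + 0.58002 + 2.5922 = 3.2919 kg m^2.

3.29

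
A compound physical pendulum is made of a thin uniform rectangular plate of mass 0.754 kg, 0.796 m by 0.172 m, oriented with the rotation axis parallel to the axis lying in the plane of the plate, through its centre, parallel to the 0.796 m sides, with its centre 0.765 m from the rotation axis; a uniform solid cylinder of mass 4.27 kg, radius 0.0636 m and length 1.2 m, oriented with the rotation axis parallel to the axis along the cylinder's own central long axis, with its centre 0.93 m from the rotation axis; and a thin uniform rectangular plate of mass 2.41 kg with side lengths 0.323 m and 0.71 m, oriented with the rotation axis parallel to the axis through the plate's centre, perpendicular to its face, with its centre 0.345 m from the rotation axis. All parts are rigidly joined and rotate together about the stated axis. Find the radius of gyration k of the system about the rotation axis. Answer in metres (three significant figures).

0.783

Rectangular plate: I_cm = (1/12)Mb² = (1/12)(0.754)(0.172)² = 0.0018589 kg·m²; centre at d = 0.765 m, so I = I_cm + Md² gives I = 0.0018589 + (0.754)(0.765)² = 0.44312 kg·m².
Solid cylinder: I_cm = (1/2)MR² = (1/2)(4.27)(0.0636)² = 0.008636 kg·m²; centre at d = 0.93 m, so I = I_cm + Md² gives I = 0.008636 + (4.27)(0.93)² = 3.7018 kg·m².
Rectangular plate: I_cm = (1/12)M(a²+b²) = (1/12)(2.41)[(0.323)² + (0.71)²] = 0.12219 kg·m²; centre at d = 0.345 m, so I = I_cm + Md² gives I = 0.12219 + (2.41)(0.345)² = 0.40904 kg·m².
Total I = 4.5539 kg·m²; total mass M = 7.434 kg.
k = √(I/M) = √(4.5539/7.434) = 0.78267 m.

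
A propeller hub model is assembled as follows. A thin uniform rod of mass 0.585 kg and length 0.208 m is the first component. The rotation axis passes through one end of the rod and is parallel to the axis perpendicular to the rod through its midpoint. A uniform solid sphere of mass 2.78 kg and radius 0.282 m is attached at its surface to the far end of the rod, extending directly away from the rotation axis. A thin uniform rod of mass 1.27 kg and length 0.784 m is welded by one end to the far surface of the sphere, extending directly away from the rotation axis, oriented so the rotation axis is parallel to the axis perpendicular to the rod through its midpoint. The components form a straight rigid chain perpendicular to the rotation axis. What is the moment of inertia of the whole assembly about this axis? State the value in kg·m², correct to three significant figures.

2.55

Thin rod: I_cm = (1/12)ML² = (1/12)(0.585)(0.208)² = 0.0021091 kg·m²; centre at d = 0.104 m, so the parallel axis theorem gives I = 0.0021091 + (0.585)(0.104)² = 0.0084365 kg·m².
Solid sphere: I_cm = (2/5)MR² = (2/5)(2.78)(0.282)² = 0.088431 kg·m²; centre at d = 0.104 + 0.104 + 0.282 = 0.49 m, so the parallel axis theorem gives I = 0.088431 + (2.78)(0.49)² = 0.75591 kg·m².
Thin rod: I_cm = (1/12)ML² = (1/12)(1.27)(0.784)² = 0.065051 kg·m²; centre at d = 0.104 + 0.104 + 0.282 + 0.282 + 0.392 = 1.164 m, so the parallel axis theorem gives I = 0.065051 + (1.27)(1.164)² = 1.7858 kg·m².
Total I = 0.0084365 + 0.75591 + 1.7858 = 2.5501 kg·m².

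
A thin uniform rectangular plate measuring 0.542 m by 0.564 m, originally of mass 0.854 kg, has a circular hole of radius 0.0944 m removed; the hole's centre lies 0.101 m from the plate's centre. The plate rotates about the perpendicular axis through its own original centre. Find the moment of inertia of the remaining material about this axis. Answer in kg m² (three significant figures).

0.0424

Unpierced body about its centre: I₀ = (1/12)M(a²+b²) = (1/12)(0.854)[(0.542)² + (0.564)²] = 0.043544 kg m².
The removed disk has mass m = M·πr²/(ab) = (0.854)·π(0.0944)²/(0.542·0.564) = 0.078212 kg (same uniform areal density).
Its moment of inertia about the rotation axis (parallel-axis theorem): I_hole = (1/2)mr² + md² = (1/2)(0.078212)(0.0944)² + (0.078212)(0.101)² = 0.0011463 kg m².
Treating the hole as negative mass, I = I₀ − I_hole = 0.043544 − 0.0011463 = 0.042398 kg m².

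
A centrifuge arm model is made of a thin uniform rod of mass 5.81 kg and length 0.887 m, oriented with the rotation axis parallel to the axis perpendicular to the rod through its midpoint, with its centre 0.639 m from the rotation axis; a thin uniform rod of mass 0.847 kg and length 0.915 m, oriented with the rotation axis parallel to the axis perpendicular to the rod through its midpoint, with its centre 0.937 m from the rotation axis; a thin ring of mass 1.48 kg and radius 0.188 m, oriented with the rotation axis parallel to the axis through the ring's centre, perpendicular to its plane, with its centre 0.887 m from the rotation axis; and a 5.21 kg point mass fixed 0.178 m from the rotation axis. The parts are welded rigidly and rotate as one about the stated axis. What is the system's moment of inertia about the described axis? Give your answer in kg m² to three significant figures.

Thin rod: I_cm = (1/12)ML² = (1/12)(5.81)(0.887)² = 0.38093 kg m²; centre at d = 0.639 m, so the parallel axis theorem gives I = 0.38093 + (5.81)(0.639)² = 2.7533 kg m².
Thin rod: I_cm = (1/12)ML² = (1/12)(0.847)(0.915)² = 0.059094 kg m²; centre at d = 0.937 m, so the parallel axis theorem gives I = 0.059094 + (0.847)(0.937)² = 0.80273 kg m².
Thin ring: I_cm = MR² = (1.48)(0.188)² = 0.052309 kg m²; centre at d = 0.887 m, so the parallel axis theorem gives I = 0.052309 + (1.48)(0.887)² = 1.2167 kg m².
Point mass: I_cm = 0; centre at d = 0.178 m, so the parallel axis theorem gives I = 0 + (5.21)(0.178)² = 0.16507 kg m².
Total I = 2.7533 + 0.80273 + 1.2167 + 0.16507 = 4.9378 kg m².

4.94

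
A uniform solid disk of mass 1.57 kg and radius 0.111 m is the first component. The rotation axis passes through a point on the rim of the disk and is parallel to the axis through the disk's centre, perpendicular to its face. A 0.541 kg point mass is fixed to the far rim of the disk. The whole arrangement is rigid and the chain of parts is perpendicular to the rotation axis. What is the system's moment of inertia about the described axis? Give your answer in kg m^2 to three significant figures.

Solid disk: I_cm = (1/2)MR² = (1/2)(1.57)(0.111)² = 0.009672 kg m^2; centre at d = 0.111 m, so the parallel axis theorem gives I = 0.009672 + (1.57)(0.111)² = 0.029016 kg m^2.
Point mass: I_cm = 0; centre at d = 0.111 + 0.111 = 0.222 m, so the parallel axis theorem gives I = 0 + (0.541)(0.222)² = 0.026663 kg m^2.
Total I = 0.029016 + 0.026663 = 0.055679 kg m^2.

0.0557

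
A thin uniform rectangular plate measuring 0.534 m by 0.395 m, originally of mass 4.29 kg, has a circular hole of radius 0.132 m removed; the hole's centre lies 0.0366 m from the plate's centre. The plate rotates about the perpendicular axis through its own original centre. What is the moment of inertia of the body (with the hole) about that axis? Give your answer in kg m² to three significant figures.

Unpierced body about its centre: I₀ = (1/12)M(a²+b²) = (1/12)(4.29)[(0.534)² + (0.395)²] = 0.15772 kg m².
The removed disk has mass m = M·πr²/(ab) = (4.29)·π(0.132)²/(0.534·0.395) = 1.1133 kg (same uniform areal density).
Its moment of inertia about the rotation axis (parallel-axis theorem): I_hole = (1/2)mr² + md² = (1/2)(1.1133)(0.132)² + (1.1133)(0.0366)² = 0.011191 kg m².
Treating the hole as negative mass, I = I₀ − I_hole = 0.15772 − 0.011191 = 0.14653 kg m².

0.147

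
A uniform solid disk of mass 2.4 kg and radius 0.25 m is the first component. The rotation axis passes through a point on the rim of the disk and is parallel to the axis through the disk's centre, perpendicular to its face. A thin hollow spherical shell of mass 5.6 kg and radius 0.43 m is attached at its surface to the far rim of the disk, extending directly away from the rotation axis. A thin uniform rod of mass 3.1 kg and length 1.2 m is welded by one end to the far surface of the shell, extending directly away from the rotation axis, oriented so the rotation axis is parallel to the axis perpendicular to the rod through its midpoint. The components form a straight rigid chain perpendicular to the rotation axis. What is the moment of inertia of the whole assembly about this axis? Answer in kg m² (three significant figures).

18.0

Solid disk: I_cm = (1/2)MR² = (1/2)(2.4)(0.25)² = 0.075 kg m²; centre at d = 0.25 m, so the parallel axis theorem gives I = 0.075 + (2.4)(0.25)² = 0.225 kg m².
Spherical shell: I_cm = (2/3)MR² = (2/3)(5.6)(0.43)² = 0.69029 kg m²; centre at d = 0.25 + 0.25 + 0.43 = 0.93 m, so the parallel axis theorem gives I = 0.69029 + (5.6)(0.93)² = 5.5337 kg m².
Thin rod: I_cm = (1/12)ML² = (1/12)(3.1)(1.2)² = 0.372 kg m²; centre at d = 0.25 + 0.25 + 0.43 + 0.43 + 0.6 = 1.96 m, so the parallel axis theorem gives I = 0.372 + (3.1)(1.96)² = 12.281 kg m².
Total I = 0.225 + 5.5337 + 12.281 = 18.04 kg m².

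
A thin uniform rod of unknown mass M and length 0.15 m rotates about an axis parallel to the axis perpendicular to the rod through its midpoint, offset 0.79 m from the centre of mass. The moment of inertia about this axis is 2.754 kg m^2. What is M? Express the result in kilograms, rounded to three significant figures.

I = I_cm + Md² = (1/12)ML² + Md² = M·[0.0833333·(0.15)² + (0.79)²] = M·0.62598.
So M = 2.754 / 0.62598 = 4.3995 kg.

4.40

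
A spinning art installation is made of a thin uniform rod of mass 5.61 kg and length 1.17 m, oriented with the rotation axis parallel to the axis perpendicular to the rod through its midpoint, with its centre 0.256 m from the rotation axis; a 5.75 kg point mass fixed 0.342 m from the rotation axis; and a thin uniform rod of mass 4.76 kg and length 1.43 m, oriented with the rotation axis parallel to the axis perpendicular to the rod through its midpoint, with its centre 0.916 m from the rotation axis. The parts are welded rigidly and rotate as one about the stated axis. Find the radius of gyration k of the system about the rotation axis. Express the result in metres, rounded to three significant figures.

0.634

Thin rod: I_cm = (1/12)ML² = (1/12)(5.61)(1.17)² = 0.63996 kg·m²; centre at d = 0.256 m, so I = I_cm + Md² gives I = 0.63996 + (5.61)(0.256)² = 1.0076 kg·m².
Point mass: I_cm = 0; centre at d = 0.342 m, so I = I_cm + Md² gives I = 0 + (5.75)(0.342)² = 0.67254 kg·m².
Thin rod: I_cm = (1/12)ML² = (1/12)(4.76)(1.43)² = 0.81114 kg·m²; centre at d = 0.916 m, so I = I_cm + Md² gives I = 0.81114 + (4.76)(0.916)² = 4.8051 kg·m².
Total I = 6.4852 kg·m²; total mass M = 16.12 kg.
k = √(I/M) = √(6.4852/16.12) = 0.63428 m.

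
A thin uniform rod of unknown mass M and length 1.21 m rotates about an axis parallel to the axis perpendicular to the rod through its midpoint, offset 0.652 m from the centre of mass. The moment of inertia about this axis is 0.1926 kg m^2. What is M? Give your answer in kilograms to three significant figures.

I = I_cm + Md² = (1/12)ML² + Md² = M·[0.0833333·(1.21)² + (0.652)²] = M·0.54711.
So M = 0.1926 / 0.54711 = 0.35203 kg.

0.352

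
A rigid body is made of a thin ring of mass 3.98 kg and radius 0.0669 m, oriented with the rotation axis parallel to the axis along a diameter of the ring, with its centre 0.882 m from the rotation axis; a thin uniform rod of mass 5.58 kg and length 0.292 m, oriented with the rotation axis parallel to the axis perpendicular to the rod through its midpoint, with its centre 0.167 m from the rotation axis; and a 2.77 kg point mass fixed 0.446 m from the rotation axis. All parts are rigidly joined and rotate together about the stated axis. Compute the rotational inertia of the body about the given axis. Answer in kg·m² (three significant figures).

3.85

Thin ring: I_cm = (1/2)MR² = (1/2)(3.98)(0.0669)² = 0.0089065 kg·m²; centre at d = 0.882 m, so I = I_cm + Md² gives I = 0.0089065 + (3.98)(0.882)² = 3.105 kg·m².
Thin rod: I_cm = (1/12)ML² = (1/12)(5.58)(0.292)² = 0.039648 kg·m²; centre at d = 0.167 m, so I = I_cm + Md² gives I = 0.039648 + (5.58)(0.167)² = 0.19527 kg·m².
Point mass: I_cm = 0; centre at d = 0.446 m, so I = I_cm + Md² gives I = 0 + (2.77)(0.446)² = 0.551 kg·m².
Total I = 3.105 + 0.19527 + 0.551 = 3.8513 kg·m².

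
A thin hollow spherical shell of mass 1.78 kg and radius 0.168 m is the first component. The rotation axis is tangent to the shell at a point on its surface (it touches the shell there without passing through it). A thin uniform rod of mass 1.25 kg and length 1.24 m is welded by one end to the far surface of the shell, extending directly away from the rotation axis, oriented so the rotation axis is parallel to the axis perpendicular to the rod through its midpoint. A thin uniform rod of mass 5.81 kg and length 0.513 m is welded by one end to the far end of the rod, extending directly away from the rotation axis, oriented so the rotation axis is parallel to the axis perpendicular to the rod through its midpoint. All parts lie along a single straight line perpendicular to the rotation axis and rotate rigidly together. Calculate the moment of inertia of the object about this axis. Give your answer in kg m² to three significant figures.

Spherical shell: I_cm = (2/3)MR² = (2/3)(1.78)(0.168)² = 0.033492 kg m²; centre at d = 0.168 m, so I = I_cm + Md² gives I = 0.033492 + (1.78)(0.168)² = 0.083731 kg m².
Thin rod: I_cm = (1/12)ML² = (1/12)(1.25)(1.24)² = 0.16017 kg m²; centre at d = 0.168 + 0.168 + 0.62 = 0.956 m, so I = I_cm + Md² gives I = 0.16017 + (1.25)(0.956)² = 1.3026 kg m².
Thin rod: I_cm = (1/12)ML² = (1/12)(5.81)(0.513)² = 0.12742 kg m²; centre at d = 0.168 + 0.168 + 0.62 + 0.62 + 0.2565 = 1.8325 m, so I = I_cm + Md² gives I = 0.12742 + (5.81)(1.8325)² = 19.638 kg m².
Total I = 0.083731 + 1.3026 + 19.638 = 21.024 kg m².

21.0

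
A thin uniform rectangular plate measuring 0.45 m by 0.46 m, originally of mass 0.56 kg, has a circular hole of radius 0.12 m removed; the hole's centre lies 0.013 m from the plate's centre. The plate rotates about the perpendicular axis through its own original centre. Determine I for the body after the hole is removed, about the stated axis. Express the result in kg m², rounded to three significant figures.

0.0184

Unpierced body about its centre: I₀ = (1/12)M(a²+b²) = (1/12)(0.56)[(0.45)² + (0.46)²] = 0.019325 kg m².
The removed disk has mass m = M·πr²/(ab) = (0.56)·π(0.12)²/(0.45·0.46) = 0.12239 kg (same uniform areal density).
Its moment of inertia about the rotation axis (parallel-axis theorem): I_hole = (1/2)mr² + md² = (1/2)(0.12239)(0.12)² + (0.12239)(0.013)² = 0.00090186 kg m².
Treating the hole as negative mass, I = I₀ − I_hole = 0.019325 − 0.00090186 = 0.018423 kg m².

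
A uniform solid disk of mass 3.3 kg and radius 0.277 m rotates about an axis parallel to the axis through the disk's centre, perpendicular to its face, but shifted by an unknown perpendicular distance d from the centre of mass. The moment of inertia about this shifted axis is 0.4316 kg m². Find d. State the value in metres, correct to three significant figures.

0.304

About the centre-of-mass axis, I_cm = (1/2)MR² = (1/2)(3.3)(0.277)² = 0.1266 kg m².
Parallel axis theorem: I = I_cm + Md², so Md² = 0.4316 − 0.1266 = 0.305 kg m².
d = √(0.305 / 3.3) = 0.30401 m.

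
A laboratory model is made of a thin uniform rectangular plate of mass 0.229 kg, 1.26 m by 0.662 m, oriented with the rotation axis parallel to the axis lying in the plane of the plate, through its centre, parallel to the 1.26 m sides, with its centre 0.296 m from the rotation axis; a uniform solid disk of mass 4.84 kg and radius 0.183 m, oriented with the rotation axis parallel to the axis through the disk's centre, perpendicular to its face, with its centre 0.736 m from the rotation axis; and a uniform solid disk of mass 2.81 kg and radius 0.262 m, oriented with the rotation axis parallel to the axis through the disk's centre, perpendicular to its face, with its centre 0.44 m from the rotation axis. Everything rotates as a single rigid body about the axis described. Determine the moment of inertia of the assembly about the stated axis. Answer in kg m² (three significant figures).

3.37

Rectangular plate: I_cm = (1/12)Mb² = (1/12)(0.229)(0.662)² = 0.0083632 kg m²; centre at d = 0.296 m, so the parallel axis theorem gives I = 0.0083632 + (0.229)(0.296)² = 0.028427 kg m².
Solid disk: I_cm = (1/2)MR² = (1/2)(4.84)(0.183)² = 0.081043 kg m²; centre at d = 0.736 m, so the parallel axis theorem gives I = 0.081043 + (4.84)(0.736)² = 2.7029 kg m².
Solid disk: I_cm = (1/2)MR² = (1/2)(2.81)(0.262)² = 0.096445 kg m²; centre at d = 0.44 m, so the parallel axis theorem gives I = 0.096445 + (2.81)(0.44)² = 0.64046 kg m².
Total I = 0.028427 + 2.7029 + 0.64046 = 3.3717 kg m².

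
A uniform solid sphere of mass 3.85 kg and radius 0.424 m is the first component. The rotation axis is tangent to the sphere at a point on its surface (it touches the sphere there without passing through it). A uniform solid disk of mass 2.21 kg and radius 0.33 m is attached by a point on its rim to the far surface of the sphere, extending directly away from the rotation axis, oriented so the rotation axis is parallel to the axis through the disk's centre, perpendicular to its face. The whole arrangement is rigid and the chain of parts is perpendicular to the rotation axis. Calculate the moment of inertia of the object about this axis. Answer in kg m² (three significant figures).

Solid sphere: I_cm = (2/5)MR² = (2/5)(3.85)(0.424)² = 0.27686 kg m²; centre at d = 0.424 m, so the parallel axis theorem gives I = 0.27686 + (3.85)(0.424)² = 0.96899 kg m².
Solid disk: I_cm = (1/2)MR² = (1/2)(2.21)(0.33)² = 0.12033 kg m²; centre at d = 0.424 + 0.424 + 0.33 = 1.178 m, so the parallel axis theorem gives I = 0.12033 + (2.21)(1.178)² = 3.1871 kg m².
Total I = 0.96899 + 3.1871 = 4.1561 kg m².

4.16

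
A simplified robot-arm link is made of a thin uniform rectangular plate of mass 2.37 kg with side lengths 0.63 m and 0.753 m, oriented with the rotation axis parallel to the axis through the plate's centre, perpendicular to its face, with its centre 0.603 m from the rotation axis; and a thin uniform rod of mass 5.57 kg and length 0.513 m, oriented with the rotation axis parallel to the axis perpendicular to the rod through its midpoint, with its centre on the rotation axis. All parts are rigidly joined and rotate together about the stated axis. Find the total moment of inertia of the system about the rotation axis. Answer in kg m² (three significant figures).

1.17

Rectangular plate: I_cm = (1/12)M(a²+b²) = (1/12)(2.37)[(0.63)² + (0.753)²] = 0.19037 kg m²; centre at d = 0.603 m, so I = I_cm + Md² gives I = 0.19037 + (2.37)(0.603)² = 1.0521 kg m².
Thin rod: I_cm = (1/12)ML² = (1/12)(5.57)(0.513)² = 0.12215 kg m²; axis through the centre, so I = 0.12215 kg m².
Total I = 1.0521 + 0.12215 = 1.1743 kg m².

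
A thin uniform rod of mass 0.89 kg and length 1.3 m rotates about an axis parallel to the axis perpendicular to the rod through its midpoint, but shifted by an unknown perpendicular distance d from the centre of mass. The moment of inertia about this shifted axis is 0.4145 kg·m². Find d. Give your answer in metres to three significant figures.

0.570

About the centre-of-mass axis, I_cm = (1/12)ML² = (1/12)(0.89)(1.3)² = 0.12534 kg·m².
Parallel axis theorem: I = I_cm + Md², so Md² = 0.4145 − 0.12534 = 0.28916 kg·m².
d = √(0.28916 / 0.89) = 0.57 m.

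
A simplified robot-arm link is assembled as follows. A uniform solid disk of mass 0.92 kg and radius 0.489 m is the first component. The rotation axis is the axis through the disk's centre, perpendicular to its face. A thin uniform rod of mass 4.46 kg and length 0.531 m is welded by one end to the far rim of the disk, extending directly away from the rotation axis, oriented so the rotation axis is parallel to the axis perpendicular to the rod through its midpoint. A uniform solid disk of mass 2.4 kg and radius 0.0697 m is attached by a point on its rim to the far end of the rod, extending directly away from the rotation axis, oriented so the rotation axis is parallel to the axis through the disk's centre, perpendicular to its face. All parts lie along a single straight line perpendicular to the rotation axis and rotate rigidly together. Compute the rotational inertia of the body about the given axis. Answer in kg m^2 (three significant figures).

Solid disk: I_cm = (1/2)MR² = (1/2)(0.92)(0.489)² = 0.11 kg m^2; axis through the centre, so I = 0.11 kg m^2.
Thin rod: I_cm = (1/12)ML² = (1/12)(4.46)(0.531)² = 0.1048 kg m^2; centre at d = 0.489 + 0.2655 = 0.7545 m, so the parallel axis theorem gives I = 0.1048 + (4.46)(0.7545)² = 2.6437 kg m^2.
Solid disk: I_cm = (1/2)MR² = (1/2)(2.4)(0.0697)² = 0.0058297 kg m^2; centre at d = 0.489 + 0.2655 + 0.2655 + 0.0697 = 1.0897 m, so the parallel axis theorem gives I = 0.0058297 + (2.4)(1.0897)² = 2.8557 kg m^2.
Total I = 0.11 + 2.6437 + 2.8557 = 5.6094 kg m^2.

5.61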